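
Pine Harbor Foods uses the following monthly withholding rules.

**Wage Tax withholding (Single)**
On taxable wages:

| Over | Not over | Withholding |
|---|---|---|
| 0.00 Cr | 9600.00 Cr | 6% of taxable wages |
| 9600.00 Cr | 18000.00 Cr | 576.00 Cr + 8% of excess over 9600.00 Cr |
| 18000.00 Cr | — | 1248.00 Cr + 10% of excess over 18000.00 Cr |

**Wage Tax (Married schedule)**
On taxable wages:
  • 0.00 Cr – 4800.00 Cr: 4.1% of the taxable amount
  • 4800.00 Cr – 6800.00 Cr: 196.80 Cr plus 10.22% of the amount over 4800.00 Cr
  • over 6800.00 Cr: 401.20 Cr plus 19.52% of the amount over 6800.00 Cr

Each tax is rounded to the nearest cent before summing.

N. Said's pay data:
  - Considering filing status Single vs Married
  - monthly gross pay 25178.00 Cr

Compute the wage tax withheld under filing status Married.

3988.59 Cr

Wage Tax (Married): taxable = 25178.00 Cr
  401.20 Cr + 19.52% × (25178.00 Cr − 6800.00 Cr) = 401.20 Cr + 19.52% × 18378.00 Cr = 3988.59 Cr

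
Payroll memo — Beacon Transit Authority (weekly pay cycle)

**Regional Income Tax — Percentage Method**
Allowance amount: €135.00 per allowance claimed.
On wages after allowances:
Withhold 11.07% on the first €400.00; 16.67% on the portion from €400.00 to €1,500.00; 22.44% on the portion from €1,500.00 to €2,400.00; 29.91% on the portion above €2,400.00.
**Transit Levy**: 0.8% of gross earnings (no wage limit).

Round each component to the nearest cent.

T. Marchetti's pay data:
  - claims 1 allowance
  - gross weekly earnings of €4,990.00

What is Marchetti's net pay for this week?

€3,786.18

Regional Income Tax: taxable = €4,990.00 − 1×€135.00 = €4,855.00
  €429.61 + 29.91% × (€4,855.00 − €2,400.00) = €429.61 + 29.91% × €2,455.00 = €1,163.90
Transit Levy: 0.8% × €4,990.00 = €39.92
Total withheld: €1,163.90 + €39.92 = €1,203.82
Net pay: €4,990.00 − €1,203.82 = €3,786.18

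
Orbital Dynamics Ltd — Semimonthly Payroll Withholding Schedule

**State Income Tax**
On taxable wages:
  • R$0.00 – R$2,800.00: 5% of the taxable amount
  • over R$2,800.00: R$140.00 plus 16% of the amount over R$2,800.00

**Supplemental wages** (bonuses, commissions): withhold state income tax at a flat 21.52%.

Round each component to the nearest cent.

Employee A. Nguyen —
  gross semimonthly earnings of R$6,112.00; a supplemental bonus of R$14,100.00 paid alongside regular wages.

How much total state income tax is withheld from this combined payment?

State Income Tax: taxable = R$6,112.00
  R$140.00 + 16% × (R$6,112.00 − R$2,800.00) = R$140.00 + 16% × R$3,312.00 = R$669.92
Supplemental (21.52% flat on bonus): 21.52% × R$14,100.00 = R$3,034.32
Total state income tax: R$669.92 + R$3,034.32 = R$3,704.24

R$3,704.24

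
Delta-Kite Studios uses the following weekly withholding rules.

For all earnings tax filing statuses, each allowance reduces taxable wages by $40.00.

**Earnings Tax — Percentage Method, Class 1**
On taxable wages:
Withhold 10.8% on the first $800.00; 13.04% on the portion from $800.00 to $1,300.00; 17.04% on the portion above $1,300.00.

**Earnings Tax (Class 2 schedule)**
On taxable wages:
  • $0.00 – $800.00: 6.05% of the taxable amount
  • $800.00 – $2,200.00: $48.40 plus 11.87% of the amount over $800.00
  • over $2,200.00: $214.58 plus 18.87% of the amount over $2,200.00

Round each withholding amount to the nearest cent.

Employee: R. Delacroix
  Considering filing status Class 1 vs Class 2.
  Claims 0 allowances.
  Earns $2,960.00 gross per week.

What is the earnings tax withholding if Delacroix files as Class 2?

Earnings Tax (Class 2): taxable = $2,960.00
  $214.58 + 18.87% × ($2,960.00 − $2,200.00) = $214.58 + 18.87% × $760.00 = $357.99

$357.99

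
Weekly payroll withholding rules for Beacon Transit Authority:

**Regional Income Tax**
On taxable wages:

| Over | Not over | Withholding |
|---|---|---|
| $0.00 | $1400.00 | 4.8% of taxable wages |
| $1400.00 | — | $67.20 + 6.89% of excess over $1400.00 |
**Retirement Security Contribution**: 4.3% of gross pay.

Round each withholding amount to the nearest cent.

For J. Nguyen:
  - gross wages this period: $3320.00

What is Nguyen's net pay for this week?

$2977.75

Regional Income Tax: taxable = $3320.00
  $67.20 + 6.89% × ($3320.00 − $1400.00) = $67.20 + 6.89% × $1920.00 = $199.49
Retirement Security Contribution: 4.3% × $3320.00 = $142.76
Total withheld: $199.49 + $142.76 = $342.25
Net pay: $3320.00 − $342.25 = $2977.75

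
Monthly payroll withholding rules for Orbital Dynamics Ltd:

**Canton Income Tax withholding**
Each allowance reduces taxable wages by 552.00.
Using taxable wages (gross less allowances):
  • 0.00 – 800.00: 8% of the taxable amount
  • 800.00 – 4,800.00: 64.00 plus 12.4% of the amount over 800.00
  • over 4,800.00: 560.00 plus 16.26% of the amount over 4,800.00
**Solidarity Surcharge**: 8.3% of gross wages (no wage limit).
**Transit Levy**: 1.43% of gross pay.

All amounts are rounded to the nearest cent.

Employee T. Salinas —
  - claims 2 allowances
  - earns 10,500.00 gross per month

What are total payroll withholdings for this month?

2,328.96

Canton Income Tax: taxable = 10,500.00 − 2×552.00 = 9,396.00
  560.00 + 16.26% × (9,396.00 − 4,800.00) = 560.00 + 16.26% × 4,596.00 = 1,307.31
Solidarity Surcharge: 8.3% × 10,500.00 = 871.50
Transit Levy: 1.43% × 10,500.00 = 150.15
Total: 1,307.31 + 871.50 + 150.15 = 2,328.96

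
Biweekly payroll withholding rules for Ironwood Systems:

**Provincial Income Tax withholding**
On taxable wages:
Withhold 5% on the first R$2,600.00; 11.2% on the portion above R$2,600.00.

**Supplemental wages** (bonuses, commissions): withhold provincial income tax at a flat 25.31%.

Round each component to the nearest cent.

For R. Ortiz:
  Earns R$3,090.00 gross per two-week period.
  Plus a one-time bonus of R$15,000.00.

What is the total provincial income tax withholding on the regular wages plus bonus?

Provincial Income Tax: taxable = R$3,090.00
  R$130.00 + 11.2% × (R$3,090.00 − R$2,600.00) = R$130.00 + 11.2% × R$490.00 = R$184.88
Supplemental (25.31% flat on bonus): 25.31% × R$15,000.00 = R$3,796.50
Total provincial income tax: R$184.88 + R$3,796.50 = R$3,981.38

R$3,981.38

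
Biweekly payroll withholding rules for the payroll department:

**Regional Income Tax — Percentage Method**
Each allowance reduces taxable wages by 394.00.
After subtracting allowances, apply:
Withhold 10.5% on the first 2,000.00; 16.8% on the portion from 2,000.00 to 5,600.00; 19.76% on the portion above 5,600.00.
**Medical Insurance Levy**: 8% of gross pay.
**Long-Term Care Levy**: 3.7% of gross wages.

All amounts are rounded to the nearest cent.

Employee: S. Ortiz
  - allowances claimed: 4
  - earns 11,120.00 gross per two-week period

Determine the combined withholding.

2,895.17

Regional Income Tax: taxable = 11,120.00 − 4×394.00 = 9,544.00
  814.80 + 19.76% × (9,544.00 − 5,600.00) = 814.80 + 19.76% × 3,944.00 = 1,594.13
Medical Insurance Levy: 8% × 11,120.00 = 889.60
Long-Term Care Levy: 3.7% × 11,120.00 = 411.44
Total: 1,594.13 + 889.60 + 411.44 = 2,895.17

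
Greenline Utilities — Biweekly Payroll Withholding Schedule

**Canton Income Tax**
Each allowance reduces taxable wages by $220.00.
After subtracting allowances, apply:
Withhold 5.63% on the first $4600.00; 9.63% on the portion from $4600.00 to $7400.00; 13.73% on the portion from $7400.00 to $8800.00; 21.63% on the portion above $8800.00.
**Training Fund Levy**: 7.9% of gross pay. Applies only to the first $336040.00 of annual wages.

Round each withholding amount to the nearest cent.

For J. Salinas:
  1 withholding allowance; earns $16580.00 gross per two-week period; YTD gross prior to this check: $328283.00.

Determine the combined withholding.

Canton Income Tax: taxable = $16580.00 − 1×$220.00 = $16360.00
  $720.84 + 21.63% × ($16360.00 − $8800.00) = $720.84 + 21.63% × $7560.00 = $2356.07
Training Fund Levy: cap $336040.00 − YTD $328283.00 = $7757.00 subject; 7.9% × $7757.00 = $612.80
Total: $2356.07 + $612.80 = $2968.87

$2968.87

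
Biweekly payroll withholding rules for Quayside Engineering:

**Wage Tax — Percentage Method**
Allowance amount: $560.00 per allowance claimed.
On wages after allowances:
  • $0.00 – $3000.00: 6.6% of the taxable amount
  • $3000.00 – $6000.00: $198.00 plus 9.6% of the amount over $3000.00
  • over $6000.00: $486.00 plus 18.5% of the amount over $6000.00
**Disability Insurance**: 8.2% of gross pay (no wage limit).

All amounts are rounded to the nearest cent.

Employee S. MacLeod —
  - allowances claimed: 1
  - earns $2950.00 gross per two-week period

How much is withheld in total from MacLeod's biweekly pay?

Wage Tax: taxable = $2950.00 − 1×$560.00 = $2390.00
  6.6% × $2390.00 = $157.74
Disability Insurance: 8.2% × $2950.00 = $241.90
Total: $157.74 + $241.90 = $399.64

$399.64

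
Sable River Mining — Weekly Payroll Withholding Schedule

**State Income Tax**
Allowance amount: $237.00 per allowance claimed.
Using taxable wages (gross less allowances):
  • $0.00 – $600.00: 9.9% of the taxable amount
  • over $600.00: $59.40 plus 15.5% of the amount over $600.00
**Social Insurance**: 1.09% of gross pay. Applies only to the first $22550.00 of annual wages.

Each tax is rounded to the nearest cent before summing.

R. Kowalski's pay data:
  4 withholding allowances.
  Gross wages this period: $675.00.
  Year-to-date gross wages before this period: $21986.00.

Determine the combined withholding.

State Income Tax: taxable = $675.00 − 4×$237.00 = $-273.00
  Taxable ≤ 0 → $0.00
Social Insurance: cap $22550.00 − YTD $21986.00 = $564.00 subject; 1.09% × $564.00 = $6.15
Total: $0.00 + $6.15 = $6.15

$6.15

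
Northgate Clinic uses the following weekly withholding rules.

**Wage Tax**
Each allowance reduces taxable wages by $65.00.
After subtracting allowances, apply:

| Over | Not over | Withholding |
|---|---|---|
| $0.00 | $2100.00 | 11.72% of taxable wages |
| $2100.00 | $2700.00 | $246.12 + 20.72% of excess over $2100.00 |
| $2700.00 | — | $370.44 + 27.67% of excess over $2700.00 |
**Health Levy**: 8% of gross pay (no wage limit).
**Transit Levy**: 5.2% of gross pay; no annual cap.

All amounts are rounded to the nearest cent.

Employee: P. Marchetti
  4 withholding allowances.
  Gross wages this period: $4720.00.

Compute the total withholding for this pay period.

$1480.47

Wage Tax: taxable = $4720.00 − 4×$65.00 = $4460.00
  $370.44 + 27.67% × ($4460.00 − $2700.00) = $370.44 + 27.67% × $1760.00 = $857.43
Health Levy: 8% × $4720.00 = $377.60
Transit Levy: 5.2% × $4720.00 = $245.44
Total: $857.43 + $377.60 + $245.44 = $1480.47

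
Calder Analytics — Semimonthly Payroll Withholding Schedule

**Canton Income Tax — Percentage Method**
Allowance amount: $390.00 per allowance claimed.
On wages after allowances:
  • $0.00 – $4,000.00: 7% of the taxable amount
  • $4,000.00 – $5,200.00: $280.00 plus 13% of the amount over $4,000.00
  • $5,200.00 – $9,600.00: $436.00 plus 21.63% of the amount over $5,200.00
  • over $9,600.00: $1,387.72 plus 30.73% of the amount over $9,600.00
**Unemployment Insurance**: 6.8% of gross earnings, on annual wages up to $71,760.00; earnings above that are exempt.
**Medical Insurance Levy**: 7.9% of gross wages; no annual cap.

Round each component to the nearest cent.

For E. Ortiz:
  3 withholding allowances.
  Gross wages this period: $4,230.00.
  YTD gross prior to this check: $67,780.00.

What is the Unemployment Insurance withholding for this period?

$270.64

Unemployment Insurance: cap $71,760.00 − YTD $67,780.00 = $3,980.00 subject; 6.8% × $3,980.00 = $270.64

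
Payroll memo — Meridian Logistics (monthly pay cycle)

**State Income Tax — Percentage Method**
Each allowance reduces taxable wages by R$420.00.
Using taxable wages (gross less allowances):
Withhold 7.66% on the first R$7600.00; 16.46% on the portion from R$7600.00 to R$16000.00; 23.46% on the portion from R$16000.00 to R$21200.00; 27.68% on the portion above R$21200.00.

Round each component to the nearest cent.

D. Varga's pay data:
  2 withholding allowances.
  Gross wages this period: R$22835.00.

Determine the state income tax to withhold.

R$3404.78

State Income Tax: taxable = R$22835.00 − 2×R$420.00 = R$21995.00
  R$3184.72 + 27.68% × (R$21995.00 − R$21200.00) = R$3184.72 + 27.68% × R$795.00 = R$3404.78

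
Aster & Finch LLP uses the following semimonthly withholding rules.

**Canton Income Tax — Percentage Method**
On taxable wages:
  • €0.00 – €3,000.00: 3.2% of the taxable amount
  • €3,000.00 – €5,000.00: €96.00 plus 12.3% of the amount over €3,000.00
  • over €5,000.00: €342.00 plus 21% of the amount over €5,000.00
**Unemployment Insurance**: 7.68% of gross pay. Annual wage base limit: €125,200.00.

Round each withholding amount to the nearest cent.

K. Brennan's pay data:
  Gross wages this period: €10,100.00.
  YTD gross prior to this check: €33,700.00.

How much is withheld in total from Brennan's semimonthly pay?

€2,188.68

Canton Income Tax: taxable = €10,100.00
  €342.00 + 21% × (€10,100.00 − €5,000.00) = €342.00 + 21% × €5,100.00 = €1,413.00
Unemployment Insurance: 7.68% × €10,100.00 = €775.68
Total: €1,413.00 + €775.68 = €2,188.68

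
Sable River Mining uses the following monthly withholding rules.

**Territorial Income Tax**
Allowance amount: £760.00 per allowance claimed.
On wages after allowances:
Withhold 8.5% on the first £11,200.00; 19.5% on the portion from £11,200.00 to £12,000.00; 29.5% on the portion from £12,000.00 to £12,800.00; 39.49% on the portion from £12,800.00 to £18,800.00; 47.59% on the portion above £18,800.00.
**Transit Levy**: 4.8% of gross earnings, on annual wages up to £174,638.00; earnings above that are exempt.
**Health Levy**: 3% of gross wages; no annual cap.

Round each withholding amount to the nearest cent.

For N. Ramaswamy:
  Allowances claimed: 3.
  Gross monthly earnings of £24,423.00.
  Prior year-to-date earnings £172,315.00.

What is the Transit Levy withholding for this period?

£111.50

Transit Levy: cap £174,638.00 − YTD £172,315.00 = £2,323.00 subject; 4.8% × £2,323.00 = £111.50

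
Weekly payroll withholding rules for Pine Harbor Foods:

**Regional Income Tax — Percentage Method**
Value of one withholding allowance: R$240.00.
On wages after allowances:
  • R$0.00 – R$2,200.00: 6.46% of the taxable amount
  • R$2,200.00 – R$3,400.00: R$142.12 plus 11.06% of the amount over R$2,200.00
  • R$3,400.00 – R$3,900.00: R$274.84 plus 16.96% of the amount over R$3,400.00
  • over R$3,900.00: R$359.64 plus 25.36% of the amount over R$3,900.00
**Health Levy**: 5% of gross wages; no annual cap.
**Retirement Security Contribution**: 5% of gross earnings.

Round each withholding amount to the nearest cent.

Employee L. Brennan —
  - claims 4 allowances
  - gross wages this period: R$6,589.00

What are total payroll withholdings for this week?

Regional Income Tax: taxable = R$6,589.00 − 4×R$240.00 = R$5,629.00
  R$359.64 + 25.36% × (R$5,629.00 − R$3,900.00) = R$359.64 + 25.36% × R$1,729.00 = R$798.11
Health Levy: 5% × R$6,589.00 = R$329.45
Retirement Security Contribution: 5% × R$6,589.00 = R$329.45
Total: R$798.11 + R$329.45 + R$329.45 = R$1,457.01

R$1,457.01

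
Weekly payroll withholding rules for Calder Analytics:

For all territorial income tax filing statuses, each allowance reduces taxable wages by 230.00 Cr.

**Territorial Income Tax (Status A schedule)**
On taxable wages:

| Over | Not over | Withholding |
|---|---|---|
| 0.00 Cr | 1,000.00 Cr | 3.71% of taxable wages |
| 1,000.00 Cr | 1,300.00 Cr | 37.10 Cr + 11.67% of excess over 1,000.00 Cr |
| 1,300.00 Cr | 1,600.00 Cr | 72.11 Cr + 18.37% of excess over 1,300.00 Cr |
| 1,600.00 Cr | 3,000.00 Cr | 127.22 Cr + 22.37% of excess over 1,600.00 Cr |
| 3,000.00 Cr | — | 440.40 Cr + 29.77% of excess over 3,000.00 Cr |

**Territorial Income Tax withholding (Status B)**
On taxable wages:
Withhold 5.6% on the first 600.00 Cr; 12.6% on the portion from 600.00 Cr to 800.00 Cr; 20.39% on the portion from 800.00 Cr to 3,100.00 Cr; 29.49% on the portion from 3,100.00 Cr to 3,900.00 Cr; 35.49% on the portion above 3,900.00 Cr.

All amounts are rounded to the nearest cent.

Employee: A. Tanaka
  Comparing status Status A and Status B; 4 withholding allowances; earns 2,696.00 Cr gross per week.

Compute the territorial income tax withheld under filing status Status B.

Territorial Income Tax (Status B): taxable = 2,696.00 Cr − 4×230.00 Cr = 1,776.00 Cr
  58.80 Cr + 20.39% × (1,776.00 Cr − 800.00 Cr) = 58.80 Cr + 20.39% × 976.00 Cr = 257.81 Cr

257.81 Cr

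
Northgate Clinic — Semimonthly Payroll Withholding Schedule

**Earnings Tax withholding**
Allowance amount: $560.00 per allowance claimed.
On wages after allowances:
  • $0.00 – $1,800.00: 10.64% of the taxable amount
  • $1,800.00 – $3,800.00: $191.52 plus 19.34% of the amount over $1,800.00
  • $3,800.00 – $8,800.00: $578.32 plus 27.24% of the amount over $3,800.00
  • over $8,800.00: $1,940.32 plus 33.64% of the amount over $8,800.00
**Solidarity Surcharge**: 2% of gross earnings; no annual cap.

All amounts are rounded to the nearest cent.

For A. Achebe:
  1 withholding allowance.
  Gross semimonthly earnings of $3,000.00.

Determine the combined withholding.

Earnings Tax: taxable = $3,000.00 − 1×$560.00 = $2,440.00
  $191.52 + 19.34% × ($2,440.00 − $1,800.00) = $191.52 + 19.34% × $640.00 = $315.30
Solidarity Surcharge: 2% × $3,000.00 = $60.00
Total: $315.30 + $60.00 = $375.30

$375.30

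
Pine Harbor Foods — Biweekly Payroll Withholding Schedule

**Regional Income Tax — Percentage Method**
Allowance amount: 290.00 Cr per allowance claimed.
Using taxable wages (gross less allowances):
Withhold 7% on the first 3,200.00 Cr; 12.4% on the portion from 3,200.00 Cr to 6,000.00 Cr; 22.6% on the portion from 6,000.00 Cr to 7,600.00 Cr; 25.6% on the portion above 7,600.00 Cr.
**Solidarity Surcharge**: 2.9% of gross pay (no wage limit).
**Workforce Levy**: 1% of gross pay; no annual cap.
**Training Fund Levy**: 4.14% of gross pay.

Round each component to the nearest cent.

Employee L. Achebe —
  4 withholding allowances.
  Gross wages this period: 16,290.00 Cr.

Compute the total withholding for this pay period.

Regional Income Tax: taxable = 16,290.00 Cr − 4×290.00 Cr = 15,130.00 Cr
  932.80 Cr + 25.6% × (15,130.00 Cr − 7,600.00 Cr) = 932.80 Cr + 25.6% × 7,530.00 Cr = 2,860.48 Cr
Solidarity Surcharge: 2.9% × 16,290.00 Cr = 472.41 Cr
Workforce Levy: 1% × 16,290.00 Cr = 162.90 Cr
Training Fund Levy: 4.14% × 16,290.00 Cr = 674.41 Cr
Total: 2,860.48 Cr + 472.41 Cr + 162.90 Cr + 674.41 Cr = 4,170.20 Cr

4,170.20 Cr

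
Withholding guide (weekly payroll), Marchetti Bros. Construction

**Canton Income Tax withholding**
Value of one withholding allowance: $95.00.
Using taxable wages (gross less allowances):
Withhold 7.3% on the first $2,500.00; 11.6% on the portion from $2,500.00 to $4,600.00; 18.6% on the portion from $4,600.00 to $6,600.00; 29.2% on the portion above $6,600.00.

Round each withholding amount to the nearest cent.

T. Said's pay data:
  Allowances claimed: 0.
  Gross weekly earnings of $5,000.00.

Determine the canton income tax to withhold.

Canton Income Tax: taxable = $5,000.00
  $426.10 + 18.6% × ($5,000.00 − $4,600.00) = $426.10 + 18.6% × $400.00 = $500.50

$500.50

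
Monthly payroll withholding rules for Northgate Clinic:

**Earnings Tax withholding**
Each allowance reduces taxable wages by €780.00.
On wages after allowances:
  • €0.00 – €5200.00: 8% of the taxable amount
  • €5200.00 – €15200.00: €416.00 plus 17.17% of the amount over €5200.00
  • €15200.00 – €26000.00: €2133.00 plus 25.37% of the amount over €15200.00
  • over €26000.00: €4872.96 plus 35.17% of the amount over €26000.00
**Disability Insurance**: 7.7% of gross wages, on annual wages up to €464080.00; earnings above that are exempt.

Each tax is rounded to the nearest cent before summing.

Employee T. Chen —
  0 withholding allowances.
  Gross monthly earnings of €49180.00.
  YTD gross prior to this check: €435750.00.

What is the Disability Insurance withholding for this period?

Disability Insurance: cap €464080.00 − YTD €435750.00 = €28330.00 subject; 7.7% × €28330.00 = €2181.41

€2181.41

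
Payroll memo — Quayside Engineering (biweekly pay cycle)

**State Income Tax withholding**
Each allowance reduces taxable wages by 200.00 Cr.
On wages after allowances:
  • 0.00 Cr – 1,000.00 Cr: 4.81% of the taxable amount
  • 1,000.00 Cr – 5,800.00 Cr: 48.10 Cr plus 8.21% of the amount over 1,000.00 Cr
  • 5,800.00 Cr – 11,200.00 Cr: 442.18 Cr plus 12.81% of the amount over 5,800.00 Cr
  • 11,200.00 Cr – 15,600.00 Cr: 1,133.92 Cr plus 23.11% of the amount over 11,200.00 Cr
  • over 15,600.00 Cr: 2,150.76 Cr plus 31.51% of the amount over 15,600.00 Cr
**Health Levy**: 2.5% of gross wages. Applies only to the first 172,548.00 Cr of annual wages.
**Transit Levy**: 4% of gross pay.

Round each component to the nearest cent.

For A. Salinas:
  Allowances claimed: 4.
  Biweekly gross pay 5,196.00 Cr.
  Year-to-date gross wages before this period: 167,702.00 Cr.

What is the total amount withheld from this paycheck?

655.90 Cr

State Income Tax: taxable = 5,196.00 Cr − 4×200.00 Cr = 4,396.00 Cr
  48.10 Cr + 8.21% × (4,396.00 Cr − 1,000.00 Cr) = 48.10 Cr + 8.21% × 3,396.00 Cr = 326.91 Cr
Health Levy: cap 172,548.00 Cr − YTD 167,702.00 Cr = 4,846.00 Cr subject; 2.5% × 4,846.00 Cr = 121.15 Cr
Transit Levy: 4% × 5,196.00 Cr = 207.84 Cr
Total: 326.91 Cr + 121.15 Cr + 207.84 Cr = 655.90 Cr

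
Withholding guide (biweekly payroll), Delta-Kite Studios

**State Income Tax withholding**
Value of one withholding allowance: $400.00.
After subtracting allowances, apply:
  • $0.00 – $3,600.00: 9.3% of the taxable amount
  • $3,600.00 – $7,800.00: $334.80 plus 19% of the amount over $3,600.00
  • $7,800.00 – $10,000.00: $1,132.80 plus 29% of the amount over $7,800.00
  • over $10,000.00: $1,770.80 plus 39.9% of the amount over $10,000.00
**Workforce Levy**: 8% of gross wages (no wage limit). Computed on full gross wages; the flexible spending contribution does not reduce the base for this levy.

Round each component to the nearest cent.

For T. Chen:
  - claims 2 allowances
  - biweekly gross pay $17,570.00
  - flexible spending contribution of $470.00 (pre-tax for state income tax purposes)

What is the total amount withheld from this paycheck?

$5,690.10

State Income Tax: taxable = $17,570.00 − $470.00 − 2×$400.00 = $16,300.00
  $1,770.80 + 39.9% × ($16,300.00 − $10,000.00) = $1,770.80 + 39.9% × $6,300.00 = $4,284.50
Workforce Levy: 8% × $17,570.00 = $1,405.60
Total: $4,284.50 + $1,405.60 = $5,690.10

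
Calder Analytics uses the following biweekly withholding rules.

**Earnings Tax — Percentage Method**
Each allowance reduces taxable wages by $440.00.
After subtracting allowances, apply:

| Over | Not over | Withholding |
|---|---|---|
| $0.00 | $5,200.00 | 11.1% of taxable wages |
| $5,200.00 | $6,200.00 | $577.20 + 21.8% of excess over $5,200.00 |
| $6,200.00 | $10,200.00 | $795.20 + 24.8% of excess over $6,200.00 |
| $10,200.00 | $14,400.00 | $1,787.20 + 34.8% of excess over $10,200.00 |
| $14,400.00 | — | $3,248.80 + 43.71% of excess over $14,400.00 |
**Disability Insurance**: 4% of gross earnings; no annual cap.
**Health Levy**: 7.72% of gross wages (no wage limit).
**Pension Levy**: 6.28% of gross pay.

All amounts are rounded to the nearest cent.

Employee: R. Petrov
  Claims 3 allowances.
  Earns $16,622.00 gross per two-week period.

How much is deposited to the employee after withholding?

Earnings Tax: taxable = $16,622.00 − 3×$440.00 = $15,302.00
  $3,248.80 + 43.71% × ($15,302.00 − $14,400.00) = $3,248.80 + 43.71% × $902.00 = $3,643.06
Disability Insurance: 4% × $16,622.00 = $664.88
Health Levy: 7.72% × $16,622.00 = $1,283.22
Pension Levy: 6.28% × $16,622.00 = $1,043.86
Total withheld: $3,643.06 + $664.88 + $1,283.22 + $1,043.86 = $6,635.02
Net pay: $16,622.00 − $6,635.02 = $9,986.98

$9,986.98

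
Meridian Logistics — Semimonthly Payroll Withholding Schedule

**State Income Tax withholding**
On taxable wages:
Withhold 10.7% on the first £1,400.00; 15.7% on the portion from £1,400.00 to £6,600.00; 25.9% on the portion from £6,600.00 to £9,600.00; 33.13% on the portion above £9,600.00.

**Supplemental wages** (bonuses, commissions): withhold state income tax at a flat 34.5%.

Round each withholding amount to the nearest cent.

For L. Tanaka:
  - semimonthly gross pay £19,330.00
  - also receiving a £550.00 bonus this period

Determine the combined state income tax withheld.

£5,156.50

State Income Tax: taxable = £19,330.00
  £1,743.20 + 33.13% × (£19,330.00 − £9,600.00) = £1,743.20 + 33.13% × £9,730.00 = £4,966.75
Supplemental (34.5% flat on bonus): 34.5% × £550.00 = £189.75
Total state income tax: £4,966.75 + £189.75 = £5,156.50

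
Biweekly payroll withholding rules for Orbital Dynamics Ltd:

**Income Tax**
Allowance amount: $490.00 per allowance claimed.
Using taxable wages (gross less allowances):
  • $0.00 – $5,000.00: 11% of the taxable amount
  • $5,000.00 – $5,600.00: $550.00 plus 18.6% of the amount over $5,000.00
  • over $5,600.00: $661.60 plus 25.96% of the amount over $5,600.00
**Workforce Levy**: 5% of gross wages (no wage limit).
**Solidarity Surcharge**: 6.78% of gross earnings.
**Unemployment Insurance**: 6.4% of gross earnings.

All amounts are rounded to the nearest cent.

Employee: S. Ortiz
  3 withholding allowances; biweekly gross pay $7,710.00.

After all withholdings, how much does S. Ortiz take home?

Income Tax: taxable = $7,710.00 − 3×$490.00 = $6,240.00
  $661.60 + 25.96% × ($6,240.00 − $5,600.00) = $661.60 + 25.96% × $640.00 = $827.74
Workforce Levy: 5% × $7,710.00 = $385.50
Solidarity Surcharge: 6.78% × $7,710.00 = $522.74
Unemployment Insurance: 6.4% × $7,710.00 = $493.44
Total withheld: $827.74 + $385.50 + $522.74 + $493.44 = $2,229.42
Net pay: $7,710.00 − $2,229.42 = $5,480.58

$5,480.58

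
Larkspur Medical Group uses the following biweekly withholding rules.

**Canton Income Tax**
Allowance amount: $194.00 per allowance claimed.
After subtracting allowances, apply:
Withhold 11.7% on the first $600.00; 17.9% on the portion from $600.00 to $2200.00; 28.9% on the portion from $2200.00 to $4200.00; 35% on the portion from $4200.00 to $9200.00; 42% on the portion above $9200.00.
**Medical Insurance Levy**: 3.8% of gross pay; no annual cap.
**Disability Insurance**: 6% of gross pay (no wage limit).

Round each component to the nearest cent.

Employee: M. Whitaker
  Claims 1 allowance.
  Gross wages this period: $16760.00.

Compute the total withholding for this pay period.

Canton Income Tax: taxable = $16760.00 − 1×$194.00 = $16566.00
  $2684.60 + 42% × ($16566.00 − $9200.00) = $2684.60 + 42% × $7366.00 = $5778.32
Medical Insurance Levy: 3.8% × $16760.00 = $636.88
Disability Insurance: 6% × $16760.00 = $1005.60
Total: $5778.32 + $636.88 + $1005.60 = $7420.80

$7420.80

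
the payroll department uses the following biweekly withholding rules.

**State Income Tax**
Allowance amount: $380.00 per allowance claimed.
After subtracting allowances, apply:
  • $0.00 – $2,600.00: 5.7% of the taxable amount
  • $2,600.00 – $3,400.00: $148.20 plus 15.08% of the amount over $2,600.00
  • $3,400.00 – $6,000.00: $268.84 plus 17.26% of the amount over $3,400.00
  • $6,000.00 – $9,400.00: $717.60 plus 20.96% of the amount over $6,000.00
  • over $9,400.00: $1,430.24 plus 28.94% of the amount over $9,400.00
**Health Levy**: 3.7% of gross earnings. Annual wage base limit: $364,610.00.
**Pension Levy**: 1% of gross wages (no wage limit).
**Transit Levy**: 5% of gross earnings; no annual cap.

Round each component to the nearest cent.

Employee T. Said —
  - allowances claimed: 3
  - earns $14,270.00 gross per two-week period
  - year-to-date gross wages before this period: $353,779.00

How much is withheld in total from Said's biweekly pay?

$3,766.65

State Income Tax: taxable = $14,270.00 − 3×$380.00 = $13,130.00
  $1,430.24 + 28.94% × ($13,130.00 − $9,400.00) = $1,430.24 + 28.94% × $3,730.00 = $2,509.70
Health Levy: cap $364,610.00 − YTD $353,779.00 = $10,831.00 subject; 3.7% × $10,831.00 = $400.75
Pension Levy: 1% × $14,270.00 = $142.70
Transit Levy: 5% × $14,270.00 = $713.50
Total: $2,509.70 + $400.75 + $142.70 + $713.50 = $3,766.65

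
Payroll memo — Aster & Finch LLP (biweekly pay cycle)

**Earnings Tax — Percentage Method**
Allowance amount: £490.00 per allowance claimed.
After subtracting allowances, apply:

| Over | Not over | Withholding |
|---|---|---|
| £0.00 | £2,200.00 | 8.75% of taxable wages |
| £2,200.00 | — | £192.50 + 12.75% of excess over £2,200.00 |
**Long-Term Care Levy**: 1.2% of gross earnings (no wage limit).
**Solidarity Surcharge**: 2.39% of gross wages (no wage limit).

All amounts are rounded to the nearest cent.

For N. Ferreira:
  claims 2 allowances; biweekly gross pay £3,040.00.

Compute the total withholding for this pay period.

Earnings Tax: taxable = £3,040.00 − 2×£490.00 = £2,060.00
  8.75% × £2,060.00 = £180.25
Long-Term Care Levy: 1.2% × £3,040.00 = £36.48
Solidarity Surcharge: 2.39% × £3,040.00 = £72.66
Total: £180.25 + £36.48 + £72.66 = £289.39

£289.39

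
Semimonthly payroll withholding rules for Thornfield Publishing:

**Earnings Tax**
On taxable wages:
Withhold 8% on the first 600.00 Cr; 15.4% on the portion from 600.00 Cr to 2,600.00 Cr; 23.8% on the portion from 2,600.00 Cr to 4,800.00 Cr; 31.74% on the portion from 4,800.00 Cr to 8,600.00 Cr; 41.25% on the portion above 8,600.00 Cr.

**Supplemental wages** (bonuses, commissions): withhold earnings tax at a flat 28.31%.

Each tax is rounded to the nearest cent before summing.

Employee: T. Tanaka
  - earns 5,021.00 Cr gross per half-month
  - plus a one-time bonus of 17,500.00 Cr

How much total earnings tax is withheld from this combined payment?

Earnings Tax: taxable = 5,021.00 Cr
  879.60 Cr + 31.74% × (5,021.00 Cr − 4,800.00 Cr) = 879.60 Cr + 31.74% × 221.00 Cr = 949.75 Cr
Supplemental (28.31% flat on bonus): 28.31% × 17,500.00 Cr = 4,954.25 Cr
Total earnings tax: 949.75 Cr + 4,954.25 Cr = 5,904.00 Cr

5,904.00 Cr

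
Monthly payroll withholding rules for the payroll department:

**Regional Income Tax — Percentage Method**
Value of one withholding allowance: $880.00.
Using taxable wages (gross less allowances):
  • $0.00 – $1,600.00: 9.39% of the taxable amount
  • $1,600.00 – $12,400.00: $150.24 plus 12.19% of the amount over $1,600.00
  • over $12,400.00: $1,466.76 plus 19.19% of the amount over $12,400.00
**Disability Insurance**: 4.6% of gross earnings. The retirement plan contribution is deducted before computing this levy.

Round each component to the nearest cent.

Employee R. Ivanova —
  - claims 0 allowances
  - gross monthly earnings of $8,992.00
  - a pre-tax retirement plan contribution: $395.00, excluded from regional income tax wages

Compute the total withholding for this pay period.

$1,398.63

Regional Income Tax: taxable = $8,992.00 − $395.00 = $8,597.00
  $150.24 + 12.19% × ($8,597.00 − $1,600.00) = $150.24 + 12.19% × $6,997.00 = $1,003.17
Disability Insurance: 4.6% × $8,597.00 = $395.46
Total: $1,003.17 + $395.46 = $1,398.63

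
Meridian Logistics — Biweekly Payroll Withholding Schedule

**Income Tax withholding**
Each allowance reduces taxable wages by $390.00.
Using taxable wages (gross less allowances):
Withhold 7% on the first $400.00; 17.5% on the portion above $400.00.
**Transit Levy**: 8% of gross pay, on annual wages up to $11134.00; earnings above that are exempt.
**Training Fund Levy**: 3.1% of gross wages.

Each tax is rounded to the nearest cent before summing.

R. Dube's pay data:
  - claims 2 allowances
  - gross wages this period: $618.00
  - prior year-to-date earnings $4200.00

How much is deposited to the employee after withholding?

Income Tax: taxable = $618.00 − 2×$390.00 = $-162.00
  Taxable ≤ 0 → $0.00
Transit Levy: 8% × $618.00 = $49.44
Training Fund Levy: 3.1% × $618.00 = $19.16
Total withheld: $0.00 + $49.44 + $19.16 = $68.60
Net pay: $618.00 − $68.60 = $549.40

$549.40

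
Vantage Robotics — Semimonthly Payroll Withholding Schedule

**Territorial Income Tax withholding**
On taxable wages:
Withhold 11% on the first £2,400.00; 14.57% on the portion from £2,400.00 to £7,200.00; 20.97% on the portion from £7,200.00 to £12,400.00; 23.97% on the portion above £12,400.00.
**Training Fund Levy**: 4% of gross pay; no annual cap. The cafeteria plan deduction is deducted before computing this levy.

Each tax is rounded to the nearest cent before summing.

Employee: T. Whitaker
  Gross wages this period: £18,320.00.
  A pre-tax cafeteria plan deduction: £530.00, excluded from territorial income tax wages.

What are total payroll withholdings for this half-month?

Territorial Income Tax: taxable = £18,320.00 − £530.00 = £17,790.00
  £2,053.80 + 23.97% × (£17,790.00 − £12,400.00) = £2,053.80 + 23.97% × £5,390.00 = £3,345.78
Training Fund Levy: 4% × £17,790.00 = £711.60
Total: £3,345.78 + £711.60 = £4,057.38

£4,057.38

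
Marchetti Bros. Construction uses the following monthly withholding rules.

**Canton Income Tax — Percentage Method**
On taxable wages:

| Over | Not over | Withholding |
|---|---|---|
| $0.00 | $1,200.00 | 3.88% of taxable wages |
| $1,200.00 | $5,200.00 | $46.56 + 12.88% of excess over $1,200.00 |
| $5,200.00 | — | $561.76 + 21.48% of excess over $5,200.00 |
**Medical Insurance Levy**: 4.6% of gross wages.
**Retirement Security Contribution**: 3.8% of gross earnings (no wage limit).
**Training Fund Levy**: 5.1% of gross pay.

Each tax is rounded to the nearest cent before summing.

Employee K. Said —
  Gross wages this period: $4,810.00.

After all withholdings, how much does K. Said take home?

Canton Income Tax: taxable = $4,810.00
  $46.56 + 12.88% × ($4,810.00 − $1,200.00) = $46.56 + 12.88% × $3,610.00 = $511.53
Medical Insurance Levy: 4.6% × $4,810.00 = $221.26
Retirement Security Contribution: 3.8% × $4,810.00 = $182.78
Training Fund Levy: 5.1% × $4,810.00 = $245.31
Total withheld: $511.53 + $221.26 + $182.78 + $245.31 = $1,160.88
Net pay: $4,810.00 − $1,160.88 = $3,649.12

$3,649.12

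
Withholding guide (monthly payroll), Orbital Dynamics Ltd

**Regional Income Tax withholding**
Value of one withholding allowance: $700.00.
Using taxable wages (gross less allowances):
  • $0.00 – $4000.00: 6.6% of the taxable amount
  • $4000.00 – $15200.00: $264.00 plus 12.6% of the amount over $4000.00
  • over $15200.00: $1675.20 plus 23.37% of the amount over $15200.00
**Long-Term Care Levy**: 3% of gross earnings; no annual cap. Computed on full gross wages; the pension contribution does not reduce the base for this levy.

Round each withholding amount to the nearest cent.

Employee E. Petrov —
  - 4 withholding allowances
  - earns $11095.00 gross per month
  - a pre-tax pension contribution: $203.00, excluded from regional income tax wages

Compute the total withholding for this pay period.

Regional Income Tax: taxable = $11095.00 − $203.00 − 4×$700.00 = $8092.00
  $264.00 + 12.6% × ($8092.00 − $4000.00) = $264.00 + 12.6% × $4092.00 = $779.59
Long-Term Care Levy: 3% × $11095.00 = $332.85
Total: $779.59 + $332.85 = $1112.44

$1112.44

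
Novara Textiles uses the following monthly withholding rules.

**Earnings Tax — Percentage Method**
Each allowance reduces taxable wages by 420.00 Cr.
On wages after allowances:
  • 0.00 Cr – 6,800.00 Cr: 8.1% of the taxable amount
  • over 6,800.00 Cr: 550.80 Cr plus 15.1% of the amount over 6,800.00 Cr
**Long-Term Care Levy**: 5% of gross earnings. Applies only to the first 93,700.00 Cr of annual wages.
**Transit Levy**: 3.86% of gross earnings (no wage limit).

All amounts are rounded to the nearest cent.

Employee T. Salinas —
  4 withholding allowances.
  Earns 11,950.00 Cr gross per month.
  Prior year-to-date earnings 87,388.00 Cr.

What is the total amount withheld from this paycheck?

Earnings Tax: taxable = 11,950.00 Cr − 4×420.00 Cr = 10,270.00 Cr
  550.80 Cr + 15.1% × (10,270.00 Cr − 6,800.00 Cr) = 550.80 Cr + 15.1% × 3,470.00 Cr = 1,074.77 Cr
Long-Term Care Levy: cap 93,700.00 Cr − YTD 87,388.00 Cr = 6,312.00 Cr subject; 5% × 6,312.00 Cr = 315.60 Cr
Transit Levy: 3.86% × 11,950.00 Cr = 461.27 Cr
Total: 1,074.77 Cr + 315.60 Cr + 461.27 Cr = 1,851.64 Cr

1,851.64 Cr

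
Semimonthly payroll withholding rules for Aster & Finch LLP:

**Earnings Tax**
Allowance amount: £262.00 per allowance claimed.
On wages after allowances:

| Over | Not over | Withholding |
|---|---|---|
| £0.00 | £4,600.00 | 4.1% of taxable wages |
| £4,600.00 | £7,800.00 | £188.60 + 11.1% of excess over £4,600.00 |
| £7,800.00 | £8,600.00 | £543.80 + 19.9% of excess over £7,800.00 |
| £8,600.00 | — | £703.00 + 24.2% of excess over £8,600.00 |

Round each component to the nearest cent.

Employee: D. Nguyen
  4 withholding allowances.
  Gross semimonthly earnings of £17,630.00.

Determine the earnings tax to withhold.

Earnings Tax: taxable = £17,630.00 − 4×£262.00 = £16,582.00
  £703.00 + 24.2% × (£16,582.00 − £8,600.00) = £703.00 + 24.2% × £7,982.00 = £2,634.64

£2,634.64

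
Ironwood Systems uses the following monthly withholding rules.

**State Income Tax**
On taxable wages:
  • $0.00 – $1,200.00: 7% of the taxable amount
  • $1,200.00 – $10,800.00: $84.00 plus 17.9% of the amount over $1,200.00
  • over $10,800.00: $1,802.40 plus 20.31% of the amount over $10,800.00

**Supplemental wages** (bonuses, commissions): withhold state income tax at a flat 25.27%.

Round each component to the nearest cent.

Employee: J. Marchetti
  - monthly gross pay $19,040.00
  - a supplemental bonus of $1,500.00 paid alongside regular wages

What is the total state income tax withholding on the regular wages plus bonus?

$3,854.99

State Income Tax: taxable = $19,040.00
  $1,802.40 + 20.31% × ($19,040.00 − $10,800.00) = $1,802.40 + 20.31% × $8,240.00 = $3,475.94
Supplemental (25.27% flat on bonus): 25.27% × $1,500.00 = $379.05
Total state income tax: $3,475.94 + $379.05 = $3,854.99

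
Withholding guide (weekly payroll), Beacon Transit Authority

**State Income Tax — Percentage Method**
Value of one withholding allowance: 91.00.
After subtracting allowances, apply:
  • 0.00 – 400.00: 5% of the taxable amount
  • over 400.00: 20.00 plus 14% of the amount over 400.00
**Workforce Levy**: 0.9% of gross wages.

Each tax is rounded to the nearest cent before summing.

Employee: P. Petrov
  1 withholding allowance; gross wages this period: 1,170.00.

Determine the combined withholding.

125.59

State Income Tax: taxable = 1,170.00 − 1×91.00 = 1,079.00
  20.00 + 14% × (1,079.00 − 400.00) = 20.00 + 14% × 679.00 = 115.06
Workforce Levy: 0.9% × 1,170.00 = 10.53
Total: 115.06 + 10.53 = 125.59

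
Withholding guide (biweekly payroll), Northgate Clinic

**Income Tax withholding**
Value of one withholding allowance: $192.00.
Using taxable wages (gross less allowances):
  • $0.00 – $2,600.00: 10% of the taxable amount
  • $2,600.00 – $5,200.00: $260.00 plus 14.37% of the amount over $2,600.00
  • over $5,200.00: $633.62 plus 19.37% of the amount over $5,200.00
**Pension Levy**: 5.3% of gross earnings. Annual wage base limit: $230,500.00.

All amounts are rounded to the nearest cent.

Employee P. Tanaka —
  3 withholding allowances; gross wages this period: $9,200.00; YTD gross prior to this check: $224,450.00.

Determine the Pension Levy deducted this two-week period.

$320.65

Pension Levy: cap $230,500.00 − YTD $224,450.00 = $6,050.00 subject; 5.3% × $6,050.00 = $320.65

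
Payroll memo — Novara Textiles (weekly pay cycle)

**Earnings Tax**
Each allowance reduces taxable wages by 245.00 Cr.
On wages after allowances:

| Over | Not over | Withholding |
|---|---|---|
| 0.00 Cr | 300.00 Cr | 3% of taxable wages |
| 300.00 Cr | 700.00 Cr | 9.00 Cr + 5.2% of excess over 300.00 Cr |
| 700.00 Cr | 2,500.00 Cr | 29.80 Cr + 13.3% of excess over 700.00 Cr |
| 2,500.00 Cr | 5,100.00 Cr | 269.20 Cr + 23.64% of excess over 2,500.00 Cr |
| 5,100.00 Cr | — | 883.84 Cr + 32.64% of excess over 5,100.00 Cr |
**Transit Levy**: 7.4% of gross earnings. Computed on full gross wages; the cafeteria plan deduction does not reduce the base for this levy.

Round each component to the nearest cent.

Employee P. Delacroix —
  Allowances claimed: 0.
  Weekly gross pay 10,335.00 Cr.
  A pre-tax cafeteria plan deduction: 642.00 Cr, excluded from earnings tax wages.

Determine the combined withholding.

Earnings Tax: taxable = 10,335.00 Cr − 642.00 Cr = 9,693.00 Cr
  883.84 Cr + 32.64% × (9,693.00 Cr − 5,100.00 Cr) = 883.84 Cr + 32.64% × 4,593.00 Cr = 2,383.00 Cr
Transit Levy: 7.4% × 10,335.00 Cr = 764.79 Cr
Total: 2,383.00 Cr + 764.79 Cr = 3,147.79 Cr

3,147.79 Cr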